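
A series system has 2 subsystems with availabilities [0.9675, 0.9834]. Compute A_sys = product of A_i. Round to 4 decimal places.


Subsystems: [0.9675, 0.9834]
After subsystem 1 (A=0.9675): product = 0.9675
After subsystem 2 (A=0.9834): product = 0.9514
A_sys = 0.9514

0.9514


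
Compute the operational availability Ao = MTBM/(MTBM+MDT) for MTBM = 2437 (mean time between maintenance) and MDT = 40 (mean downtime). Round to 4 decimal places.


MTBM = 2437
MDT = 40
MTBM + MDT = 2477
Ao = 2437 / 2477
Ao = 0.9839

0.9839


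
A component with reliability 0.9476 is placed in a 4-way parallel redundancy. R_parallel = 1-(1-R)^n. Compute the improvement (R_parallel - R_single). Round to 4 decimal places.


R_single = 0.9476, n = 4
1 - R_single = 0.0524
(1 - R_single)^n = 0.0524^4 = 0.0
R_parallel = 1 - 0.0 = 1.0
Improvement = 1.0 - 0.9476
Improvement = 0.0524

0.0524


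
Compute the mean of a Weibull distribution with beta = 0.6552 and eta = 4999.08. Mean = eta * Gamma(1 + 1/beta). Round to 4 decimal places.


beta = 0.6552, eta = 4999.08
1/beta = 1.5263
1 + 1/beta = 2.5263
Gamma(2.5263) = 1.3543
Mean = 4999.08 * 1.3543
Mean = 6770.4256

6770.4256


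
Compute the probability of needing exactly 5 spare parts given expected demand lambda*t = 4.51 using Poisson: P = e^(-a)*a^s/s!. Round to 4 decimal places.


a = 4.51, s = 5
e^(-a) = e^(-4.51) = 0.011
a^s = 4.51^5 = 1865.8757
s! = 120
P = 0.011 * 1865.8757 / 120
P = 0.171

0.171


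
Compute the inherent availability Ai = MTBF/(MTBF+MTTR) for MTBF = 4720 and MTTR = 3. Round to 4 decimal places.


MTBF = 4720
MTTR = 3
MTBF + MTTR = 4723
Ai = 4720 / 4723
Ai = 0.9994

0.9994


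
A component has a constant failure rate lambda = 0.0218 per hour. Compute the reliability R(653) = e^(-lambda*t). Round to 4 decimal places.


lambda = 0.0218
t = 653
lambda * t = 14.2354
R(t) = e^(-14.2354)
R(t) = 0.0

0.0


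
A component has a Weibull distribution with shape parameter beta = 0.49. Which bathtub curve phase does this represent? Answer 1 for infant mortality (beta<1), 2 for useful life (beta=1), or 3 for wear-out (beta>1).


beta = 0.49
Compare beta to 1:
beta < 1 => infant mortality (phase 1)
beta = 1 => useful life (phase 2)
beta > 1 => wear-out (phase 3)
Since beta = 0.49, this is infant mortality (decreasing failure rate)
Phase = 1

1


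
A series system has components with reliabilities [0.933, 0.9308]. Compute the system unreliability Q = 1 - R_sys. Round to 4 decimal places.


Components: [0.933, 0.9308]
After component 1: product = 0.933
After component 2: product = 0.8684
R_sys = 0.8684
Q = 1 - 0.8684 = 0.1316

0.1316


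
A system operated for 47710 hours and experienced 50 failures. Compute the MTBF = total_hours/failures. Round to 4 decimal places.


total_hours = 47710
failures = 50
MTBF = 47710 / 50
MTBF = 954.2

954.2


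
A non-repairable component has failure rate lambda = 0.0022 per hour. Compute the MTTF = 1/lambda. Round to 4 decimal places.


lambda = 0.0022
MTTF = 1 / 0.0022
MTTF = 454.5455

454.5455


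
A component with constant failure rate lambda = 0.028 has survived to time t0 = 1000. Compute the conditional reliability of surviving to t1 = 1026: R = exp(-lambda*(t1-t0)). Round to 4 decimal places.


lambda = 0.028
t0 = 1000, t1 = 1026
t1 - t0 = 26
lambda * (t1-t0) = 0.028 * 26 = 0.728
R = exp(-0.728)
R = 0.4829

0.4829


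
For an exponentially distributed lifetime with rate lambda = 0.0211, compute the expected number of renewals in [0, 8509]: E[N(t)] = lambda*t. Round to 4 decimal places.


lambda = 0.0211
t = 8509
E[N(t)] = lambda * t
E[N(t)] = 0.0211 * 8509
E[N(t)] = 179.5399

179.5399


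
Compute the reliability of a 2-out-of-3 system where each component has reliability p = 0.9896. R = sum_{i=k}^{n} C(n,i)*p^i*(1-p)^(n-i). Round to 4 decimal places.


k = 2, n = 3, p = 0.9896
i=2: C(3,2)=3 * 0.9896^2 * 0.0104^1 = 0.0306
i=3: C(3,3)=1 * 0.9896^3 * 0.0104^0 = 0.9691
R = sum of terms = 0.9997

0.9997


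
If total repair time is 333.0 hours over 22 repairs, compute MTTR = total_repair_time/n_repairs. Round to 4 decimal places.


total_repair_time = 333.0
n_repairs = 22
MTTR = 333.0 / 22
MTTR = 15.1364

15.1364


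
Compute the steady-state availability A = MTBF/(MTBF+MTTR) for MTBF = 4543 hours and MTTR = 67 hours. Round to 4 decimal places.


MTBF = 4543
MTTR = 67
MTBF + MTTR = 4610
A = 4543 / 4610
A = 0.9855

0.9855


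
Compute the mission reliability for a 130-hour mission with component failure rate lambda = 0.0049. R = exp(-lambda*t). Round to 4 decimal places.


lambda = 0.0049
mission_time = 130
lambda * t = 0.0049 * 130 = 0.637
R = exp(-0.637)
R = 0.5289

0.5289


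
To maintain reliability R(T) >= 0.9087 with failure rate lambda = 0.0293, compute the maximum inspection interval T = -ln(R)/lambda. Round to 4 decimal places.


R_target = 0.9087
lambda = 0.0293
-ln(0.9087) = 0.0957
T = 0.0957 / 0.0293
T = 3.2676

3.2676


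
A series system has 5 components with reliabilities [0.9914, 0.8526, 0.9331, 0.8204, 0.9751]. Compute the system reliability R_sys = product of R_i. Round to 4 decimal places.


Components: [0.9914, 0.8526, 0.9331, 0.8204, 0.9751]
After component 1 (R=0.9914): product = 0.9914
After component 2 (R=0.8526): product = 0.8453
After component 3 (R=0.9331): product = 0.7887
After component 4 (R=0.8204): product = 0.6471
After component 5 (R=0.9751): product = 0.631
R_sys = 0.631

0.631


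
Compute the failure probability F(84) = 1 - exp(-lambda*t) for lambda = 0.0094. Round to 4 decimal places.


lambda = 0.0094, t = 84
lambda * t = 0.7896
exp(-0.7896) = 0.454
F(t) = 1 - 0.454
F(t) = 0.546

0.546


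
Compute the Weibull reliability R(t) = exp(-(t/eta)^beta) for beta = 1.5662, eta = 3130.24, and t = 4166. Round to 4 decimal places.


beta = 1.5662, eta = 3130.24, t = 4166
t/eta = 4166 / 3130.24 = 1.3309
(t/eta)^beta = 1.3309^1.5662 = 1.5647
R(t) = exp(-1.5647)
R(t) = 0.2092

0.2092


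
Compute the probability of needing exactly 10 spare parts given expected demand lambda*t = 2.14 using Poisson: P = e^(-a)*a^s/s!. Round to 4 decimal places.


a = 2.14, s = 10
e^(-a) = e^(-2.14) = 0.1177
a^s = 2.14^10 = 2014.363
s! = 3628800
P = 0.1177 * 2014.363 / 3628800
P = 0.0001

0.0001


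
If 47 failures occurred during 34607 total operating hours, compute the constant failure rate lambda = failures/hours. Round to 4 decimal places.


failures = 47
total_hours = 34607
lambda = 47 / 34607
lambda = 0.0014

0.0014


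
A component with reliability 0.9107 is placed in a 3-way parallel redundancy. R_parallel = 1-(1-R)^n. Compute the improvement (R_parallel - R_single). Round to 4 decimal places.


R_single = 0.9107, n = 3
1 - R_single = 0.0893
(1 - R_single)^n = 0.0893^3 = 0.0007
R_parallel = 1 - 0.0007 = 0.9993
Improvement = 0.9993 - 0.9107
Improvement = 0.0886

0.0886


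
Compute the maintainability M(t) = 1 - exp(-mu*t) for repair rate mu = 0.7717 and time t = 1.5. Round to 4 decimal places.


mu = 0.7717, t = 1.5
mu * t = 0.7717 * 1.5 = 1.1576
exp(-1.1576) = 0.3143
M(t) = 1 - 0.3143
M(t) = 0.6857

0.6857


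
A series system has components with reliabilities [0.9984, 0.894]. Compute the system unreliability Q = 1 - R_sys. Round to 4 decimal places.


Components: [0.9984, 0.894]
After component 1: product = 0.9984
After component 2: product = 0.8926
R_sys = 0.8926
Q = 1 - 0.8926 = 0.1074

0.1074


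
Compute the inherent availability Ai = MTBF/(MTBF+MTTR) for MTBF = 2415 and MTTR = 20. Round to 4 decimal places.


MTBF = 2415
MTTR = 20
MTBF + MTTR = 2435
Ai = 2415 / 2435
Ai = 0.9918

0.9918


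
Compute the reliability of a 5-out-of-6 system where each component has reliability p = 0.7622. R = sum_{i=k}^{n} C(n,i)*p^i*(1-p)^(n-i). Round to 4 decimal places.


k = 5, n = 6, p = 0.7622
i=5: C(6,5)=6 * 0.7622^5 * 0.2378^1 = 0.367
i=6: C(6,6)=1 * 0.7622^6 * 0.2378^0 = 0.1961
R = sum of terms = 0.5631

0.5631


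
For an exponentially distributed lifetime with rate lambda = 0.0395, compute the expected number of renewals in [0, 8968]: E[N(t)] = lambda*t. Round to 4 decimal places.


lambda = 0.0395
t = 8968
E[N(t)] = lambda * t
E[N(t)] = 0.0395 * 8968
E[N(t)] = 354.236

354.236


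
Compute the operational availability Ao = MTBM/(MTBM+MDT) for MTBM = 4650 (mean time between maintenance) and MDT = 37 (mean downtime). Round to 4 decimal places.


MTBM = 4650
MDT = 37
MTBM + MDT = 4687
Ao = 4650 / 4687
Ao = 0.9921

0.9921


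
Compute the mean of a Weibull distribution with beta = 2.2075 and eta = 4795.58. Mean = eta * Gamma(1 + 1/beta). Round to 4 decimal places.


beta = 2.2075, eta = 4795.58
1/beta = 0.453
1 + 1/beta = 1.453
Gamma(1.453) = 0.8856
Mean = 4795.58 * 0.8856
Mean = 4247.1344

4247.1344


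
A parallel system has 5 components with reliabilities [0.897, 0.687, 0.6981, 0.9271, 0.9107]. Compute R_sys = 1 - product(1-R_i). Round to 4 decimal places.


Components: [0.897, 0.687, 0.6981, 0.9271, 0.9107]
(1 - 0.897) = 0.103, running product = 0.103
(1 - 0.687) = 0.313, running product = 0.0322
(1 - 0.6981) = 0.3019, running product = 0.0097
(1 - 0.9271) = 0.0729, running product = 0.0007
(1 - 0.9107) = 0.0893, running product = 0.0001
Product of (1-R_i) = 0.0001
R_sys = 1 - 0.0001 = 0.9999

0.9999


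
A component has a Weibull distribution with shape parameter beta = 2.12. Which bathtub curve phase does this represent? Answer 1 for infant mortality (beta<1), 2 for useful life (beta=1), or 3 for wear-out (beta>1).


beta = 2.12
Compare beta to 1:
beta < 1 => infant mortality (phase 1)
beta = 1 => useful life (phase 2)
beta > 1 => wear-out (phase 3)
Since beta = 2.12, this is wear-out (increasing failure rate)
Phase = 3

3


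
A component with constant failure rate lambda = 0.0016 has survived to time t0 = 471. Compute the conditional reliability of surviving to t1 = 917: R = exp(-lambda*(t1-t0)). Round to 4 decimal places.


lambda = 0.0016
t0 = 471, t1 = 917
t1 - t0 = 446
lambda * (t1-t0) = 0.0016 * 446 = 0.7136
R = exp(-0.7136)
R = 0.4899

0.4899


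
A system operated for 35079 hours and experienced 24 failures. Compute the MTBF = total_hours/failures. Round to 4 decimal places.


total_hours = 35079
failures = 24
MTBF = 35079 / 24
MTBF = 1461.625

1461.625


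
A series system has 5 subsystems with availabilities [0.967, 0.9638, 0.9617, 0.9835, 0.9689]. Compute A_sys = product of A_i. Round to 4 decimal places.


Subsystems: [0.967, 0.9638, 0.9617, 0.9835, 0.9689]
After subsystem 1 (A=0.967): product = 0.967
After subsystem 2 (A=0.9638): product = 0.932
After subsystem 3 (A=0.9617): product = 0.8963
After subsystem 4 (A=0.9835): product = 0.8815
After subsystem 5 (A=0.9689): product = 0.8541
A_sys = 0.8541

0.8541


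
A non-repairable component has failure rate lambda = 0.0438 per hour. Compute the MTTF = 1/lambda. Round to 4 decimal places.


lambda = 0.0438
MTTF = 1 / 0.0438
MTTF = 22.8311

22.8311


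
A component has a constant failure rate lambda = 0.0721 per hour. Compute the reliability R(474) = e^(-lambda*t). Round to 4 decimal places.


lambda = 0.0721
t = 474
lambda * t = 34.1754
R(t) = e^(-34.1754)
R(t) = 0.0

0.0


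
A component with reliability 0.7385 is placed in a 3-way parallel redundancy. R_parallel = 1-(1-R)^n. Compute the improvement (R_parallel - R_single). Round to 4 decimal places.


R_single = 0.7385, n = 3
1 - R_single = 0.2615
(1 - R_single)^n = 0.2615^3 = 0.0179
R_parallel = 1 - 0.0179 = 0.9821
Improvement = 0.9821 - 0.7385
Improvement = 0.2436

0.2436


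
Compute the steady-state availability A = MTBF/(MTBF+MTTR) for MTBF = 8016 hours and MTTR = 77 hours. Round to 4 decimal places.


MTBF = 8016
MTTR = 77
MTBF + MTTR = 8093
A = 8016 / 8093
A = 0.9905

0.9905


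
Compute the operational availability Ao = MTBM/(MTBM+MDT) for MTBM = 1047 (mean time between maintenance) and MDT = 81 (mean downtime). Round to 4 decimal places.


MTBM = 1047
MDT = 81
MTBM + MDT = 1128
Ao = 1047 / 1128
Ao = 0.9282

0.9282


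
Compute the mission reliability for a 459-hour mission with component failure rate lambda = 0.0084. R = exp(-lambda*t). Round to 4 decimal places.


lambda = 0.0084
mission_time = 459
lambda * t = 0.0084 * 459 = 3.8556
R = exp(-3.8556)
R = 0.0212

0.0212


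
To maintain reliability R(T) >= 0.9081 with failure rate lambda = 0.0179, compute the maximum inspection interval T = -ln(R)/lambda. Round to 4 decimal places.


R_target = 0.9081
lambda = 0.0179
-ln(0.9081) = 0.0964
T = 0.0964 / 0.0179
T = 5.3855

5.3855


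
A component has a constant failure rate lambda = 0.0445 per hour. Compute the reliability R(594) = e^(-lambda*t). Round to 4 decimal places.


lambda = 0.0445
t = 594
lambda * t = 26.433
R(t) = e^(-26.433)
R(t) = 0.0

0.0


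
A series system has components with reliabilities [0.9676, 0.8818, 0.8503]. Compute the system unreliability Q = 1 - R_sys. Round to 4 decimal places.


Components: [0.9676, 0.8818, 0.8503]
After component 1: product = 0.9676
After component 2: product = 0.8532
After component 3: product = 0.7255
R_sys = 0.7255
Q = 1 - 0.7255 = 0.2745

0.2745


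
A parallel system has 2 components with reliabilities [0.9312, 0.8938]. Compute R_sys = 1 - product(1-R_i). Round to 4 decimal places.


Components: [0.9312, 0.8938]
(1 - 0.9312) = 0.0688, running product = 0.0688
(1 - 0.8938) = 0.1062, running product = 0.0073
Product of (1-R_i) = 0.0073
R_sys = 1 - 0.0073 = 0.9927

0.9927


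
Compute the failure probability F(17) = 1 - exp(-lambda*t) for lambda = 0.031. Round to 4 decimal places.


lambda = 0.031, t = 17
lambda * t = 0.527
exp(-0.527) = 0.5904
F(t) = 1 - 0.5904
F(t) = 0.4096

0.4096


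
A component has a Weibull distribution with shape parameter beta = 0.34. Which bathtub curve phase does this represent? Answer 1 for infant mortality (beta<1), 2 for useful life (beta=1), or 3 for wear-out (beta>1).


beta = 0.34
Compare beta to 1:
beta < 1 => infant mortality (phase 1)
beta = 1 => useful life (phase 2)
beta > 1 => wear-out (phase 3)
Since beta = 0.34, this is infant mortality (decreasing failure rate)
Phase = 1

1


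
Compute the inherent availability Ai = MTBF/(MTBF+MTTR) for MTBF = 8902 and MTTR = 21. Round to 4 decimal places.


MTBF = 8902
MTTR = 21
MTBF + MTTR = 8923
Ai = 8902 / 8923
Ai = 0.9976

0.9976


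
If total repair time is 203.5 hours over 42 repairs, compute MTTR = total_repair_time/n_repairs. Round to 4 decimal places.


total_repair_time = 203.5
n_repairs = 42
MTTR = 203.5 / 42
MTTR = 4.8452

4.8452


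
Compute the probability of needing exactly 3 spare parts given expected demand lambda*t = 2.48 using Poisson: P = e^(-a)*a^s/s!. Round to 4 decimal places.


a = 2.48, s = 3
e^(-a) = e^(-2.48) = 0.0837
a^s = 2.48^3 = 15.253
s! = 6
P = 0.0837 * 15.253 / 6
P = 0.2129

0.2129


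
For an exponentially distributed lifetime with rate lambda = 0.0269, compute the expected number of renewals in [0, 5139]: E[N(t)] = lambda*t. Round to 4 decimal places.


lambda = 0.0269
t = 5139
E[N(t)] = lambda * t
E[N(t)] = 0.0269 * 5139
E[N(t)] = 138.2391

138.2391


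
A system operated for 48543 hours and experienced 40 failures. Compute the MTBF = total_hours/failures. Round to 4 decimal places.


total_hours = 48543
failures = 40
MTBF = 48543 / 40
MTBF = 1213.575

1213.575


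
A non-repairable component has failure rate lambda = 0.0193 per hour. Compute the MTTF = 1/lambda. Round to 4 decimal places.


lambda = 0.0193
MTTF = 1 / 0.0193
MTTF = 51.8135

51.8135


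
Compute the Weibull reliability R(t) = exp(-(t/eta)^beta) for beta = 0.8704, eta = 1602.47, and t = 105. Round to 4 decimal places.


beta = 0.8704, eta = 1602.47, t = 105
t/eta = 105 / 1602.47 = 0.0655
(t/eta)^beta = 0.0655^0.8704 = 0.0933
R(t) = exp(-0.0933)
R(t) = 0.9109

0.9109


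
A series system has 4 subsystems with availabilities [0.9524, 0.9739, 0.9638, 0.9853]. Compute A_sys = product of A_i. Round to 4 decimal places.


Subsystems: [0.9524, 0.9739, 0.9638, 0.9853]
After subsystem 1 (A=0.9524): product = 0.9524
After subsystem 2 (A=0.9739): product = 0.9275
After subsystem 3 (A=0.9638): product = 0.894
After subsystem 4 (A=0.9853): product = 0.8808
A_sys = 0.8808

0.8808


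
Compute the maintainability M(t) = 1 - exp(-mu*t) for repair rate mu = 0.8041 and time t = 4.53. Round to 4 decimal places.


mu = 0.8041, t = 4.53
mu * t = 0.8041 * 4.53 = 3.6426
exp(-3.6426) = 0.0262
M(t) = 1 - 0.0262
M(t) = 0.9738

0.9738


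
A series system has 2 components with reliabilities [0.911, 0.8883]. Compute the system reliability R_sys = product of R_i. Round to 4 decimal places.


Components: [0.911, 0.8883]
After component 1 (R=0.911): product = 0.911
After component 2 (R=0.8883): product = 0.8092
R_sys = 0.8092

0.8092


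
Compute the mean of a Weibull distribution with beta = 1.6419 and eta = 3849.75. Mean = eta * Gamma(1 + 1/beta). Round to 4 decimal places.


beta = 1.6419, eta = 3849.75
1/beta = 0.6091
1 + 1/beta = 1.6091
Gamma(1.6091) = 0.8946
Mean = 3849.75 * 0.8946
Mean = 3443.8578

3443.8578


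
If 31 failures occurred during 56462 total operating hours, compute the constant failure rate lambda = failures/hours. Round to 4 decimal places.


failures = 31
total_hours = 56462
lambda = 31 / 56462
lambda = 0.0005

0.0005


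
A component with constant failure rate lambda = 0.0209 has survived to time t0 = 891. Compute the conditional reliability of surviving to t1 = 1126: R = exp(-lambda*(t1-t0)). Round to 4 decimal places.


lambda = 0.0209
t0 = 891, t1 = 1126
t1 - t0 = 235
lambda * (t1-t0) = 0.0209 * 235 = 4.9115
R = exp(-4.9115)
R = 0.0074

0.0074


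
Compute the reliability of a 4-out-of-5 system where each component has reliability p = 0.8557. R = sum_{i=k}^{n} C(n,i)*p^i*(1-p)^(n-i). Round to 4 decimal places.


k = 4, n = 5, p = 0.8557
i=4: C(5,4)=5 * 0.8557^4 * 0.1443^1 = 0.3868
i=5: C(5,5)=1 * 0.8557^5 * 0.1443^0 = 0.4588
R = sum of terms = 0.8456

0.8456


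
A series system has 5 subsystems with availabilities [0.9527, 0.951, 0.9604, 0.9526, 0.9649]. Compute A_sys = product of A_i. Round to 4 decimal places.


Subsystems: [0.9527, 0.951, 0.9604, 0.9526, 0.9649]
After subsystem 1 (A=0.9527): product = 0.9527
After subsystem 2 (A=0.951): product = 0.906
After subsystem 3 (A=0.9604): product = 0.8701
After subsystem 4 (A=0.9526): product = 0.8289
After subsystem 5 (A=0.9649): product = 0.7998
A_sys = 0.7998

0.7998


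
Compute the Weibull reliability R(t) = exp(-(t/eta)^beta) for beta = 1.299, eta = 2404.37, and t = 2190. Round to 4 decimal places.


beta = 1.299, eta = 2404.37, t = 2190
t/eta = 2190 / 2404.37 = 0.9108
(t/eta)^beta = 0.9108^1.299 = 0.8858
R(t) = exp(-0.8858)
R(t) = 0.4124

0.4124


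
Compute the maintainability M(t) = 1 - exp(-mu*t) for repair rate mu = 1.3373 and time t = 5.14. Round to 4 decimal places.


mu = 1.3373, t = 5.14
mu * t = 1.3373 * 5.14 = 6.8737
exp(-6.8737) = 0.001
M(t) = 1 - 0.001
M(t) = 0.999

0.999


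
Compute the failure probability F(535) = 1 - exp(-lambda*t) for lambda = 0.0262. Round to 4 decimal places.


lambda = 0.0262, t = 535
lambda * t = 14.017
exp(-14.017) = 0.0
F(t) = 1 - 0.0
F(t) = 1.0

1.0


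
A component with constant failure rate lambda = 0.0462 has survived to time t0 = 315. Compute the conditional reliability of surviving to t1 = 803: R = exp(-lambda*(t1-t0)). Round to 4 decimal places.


lambda = 0.0462
t0 = 315, t1 = 803
t1 - t0 = 488
lambda * (t1-t0) = 0.0462 * 488 = 22.5456
R = exp(-22.5456)
R = 0.0

0.0


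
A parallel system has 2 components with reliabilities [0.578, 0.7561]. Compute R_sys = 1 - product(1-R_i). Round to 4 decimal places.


Components: [0.578, 0.7561]
(1 - 0.578) = 0.422, running product = 0.422
(1 - 0.7561) = 0.2439, running product = 0.1029
Product of (1-R_i) = 0.1029
R_sys = 1 - 0.1029 = 0.8971

0.8971


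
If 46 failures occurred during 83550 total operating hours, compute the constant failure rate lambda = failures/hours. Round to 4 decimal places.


failures = 46
total_hours = 83550
lambda = 46 / 83550
lambda = 0.0006

0.0006


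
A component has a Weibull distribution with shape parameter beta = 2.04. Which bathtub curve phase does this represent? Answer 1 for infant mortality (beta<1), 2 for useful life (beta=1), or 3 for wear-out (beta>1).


beta = 2.04
Compare beta to 1:
beta < 1 => infant mortality (phase 1)
beta = 1 => useful life (phase 2)
beta > 1 => wear-out (phase 3)
Since beta = 2.04, this is wear-out (increasing failure rate)
Phase = 3

3


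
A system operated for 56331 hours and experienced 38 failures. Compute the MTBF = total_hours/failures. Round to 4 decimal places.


total_hours = 56331
failures = 38
MTBF = 56331 / 38
MTBF = 1482.3947

1482.3947


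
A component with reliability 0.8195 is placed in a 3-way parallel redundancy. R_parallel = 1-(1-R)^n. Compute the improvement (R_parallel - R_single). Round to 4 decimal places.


R_single = 0.8195, n = 3
1 - R_single = 0.1805
(1 - R_single)^n = 0.1805^3 = 0.0059
R_parallel = 1 - 0.0059 = 0.9941
Improvement = 0.9941 - 0.8195
Improvement = 0.1746

0.1746


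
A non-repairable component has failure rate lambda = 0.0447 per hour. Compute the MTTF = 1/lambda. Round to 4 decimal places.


lambda = 0.0447
MTTF = 1 / 0.0447
MTTF = 22.3714

22.3714


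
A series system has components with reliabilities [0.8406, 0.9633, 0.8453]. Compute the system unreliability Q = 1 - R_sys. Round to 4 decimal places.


Components: [0.8406, 0.9633, 0.8453]
After component 1: product = 0.8406
After component 2: product = 0.8097
After component 3: product = 0.6845
R_sys = 0.6845
Q = 1 - 0.6845 = 0.3155

0.3155


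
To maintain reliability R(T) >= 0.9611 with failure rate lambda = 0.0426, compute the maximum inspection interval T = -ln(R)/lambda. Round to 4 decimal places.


R_target = 0.9611
lambda = 0.0426
-ln(0.9611) = 0.0397
T = 0.0397 / 0.0426
T = 0.9314

0.9314


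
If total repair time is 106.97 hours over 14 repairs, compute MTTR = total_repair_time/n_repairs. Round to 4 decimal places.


total_repair_time = 106.97
n_repairs = 14
MTTR = 106.97 / 14
MTTR = 7.6407

7.6407


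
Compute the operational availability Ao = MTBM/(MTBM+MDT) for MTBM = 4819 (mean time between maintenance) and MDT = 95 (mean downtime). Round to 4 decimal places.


MTBM = 4819
MDT = 95
MTBM + MDT = 4914
Ao = 4819 / 4914
Ao = 0.9807

0.9807


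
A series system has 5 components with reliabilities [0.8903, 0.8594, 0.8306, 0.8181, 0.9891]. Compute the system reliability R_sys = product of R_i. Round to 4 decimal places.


Components: [0.8903, 0.8594, 0.8306, 0.8181, 0.9891]
After component 1 (R=0.8903): product = 0.8903
After component 2 (R=0.8594): product = 0.7651
After component 3 (R=0.8306): product = 0.6355
After component 4 (R=0.8181): product = 0.5199
After component 5 (R=0.9891): product = 0.5142
R_sys = 0.5142

0.5142


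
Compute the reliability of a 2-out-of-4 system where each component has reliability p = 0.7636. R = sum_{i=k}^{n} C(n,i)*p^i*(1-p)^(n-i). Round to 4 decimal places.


k = 2, n = 4, p = 0.7636
i=2: C(4,2)=6 * 0.7636^2 * 0.2364^2 = 0.1955
i=3: C(4,3)=4 * 0.7636^3 * 0.2364^1 = 0.421
i=4: C(4,4)=1 * 0.7636^4 * 0.2364^0 = 0.34
R = sum of terms = 0.9565

0.9565


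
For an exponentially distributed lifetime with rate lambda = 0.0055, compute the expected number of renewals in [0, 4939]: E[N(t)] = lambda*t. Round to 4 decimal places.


lambda = 0.0055
t = 4939
E[N(t)] = lambda * t
E[N(t)] = 0.0055 * 4939
E[N(t)] = 27.1645

27.1645


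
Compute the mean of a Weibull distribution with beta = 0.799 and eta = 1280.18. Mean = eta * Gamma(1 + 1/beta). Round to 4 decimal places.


beta = 0.799, eta = 1280.18
1/beta = 1.2516
1 + 1/beta = 2.2516
Gamma(2.2516) = 1.134
Mean = 1280.18 * 1.134
Mean = 1451.7487

1451.7487


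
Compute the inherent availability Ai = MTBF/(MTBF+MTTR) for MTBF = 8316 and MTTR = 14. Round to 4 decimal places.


MTBF = 8316
MTTR = 14
MTBF + MTTR = 8330
Ai = 8316 / 8330
Ai = 0.9983

0.9983


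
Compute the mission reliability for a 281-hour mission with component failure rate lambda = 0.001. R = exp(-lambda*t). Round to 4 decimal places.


lambda = 0.001
mission_time = 281
lambda * t = 0.001 * 281 = 0.281
R = exp(-0.281)
R = 0.755

0.755


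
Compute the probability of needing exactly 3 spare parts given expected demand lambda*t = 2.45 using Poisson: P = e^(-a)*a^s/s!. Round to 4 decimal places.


a = 2.45, s = 3
e^(-a) = e^(-2.45) = 0.0863
a^s = 2.45^3 = 14.7061
s! = 6
P = 0.0863 * 14.7061 / 6
P = 0.2115

0.2115


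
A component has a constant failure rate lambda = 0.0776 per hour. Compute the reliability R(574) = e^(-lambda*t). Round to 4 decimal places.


lambda = 0.0776
t = 574
lambda * t = 44.5424
R(t) = e^(-44.5424)
R(t) = 0.0

0.0


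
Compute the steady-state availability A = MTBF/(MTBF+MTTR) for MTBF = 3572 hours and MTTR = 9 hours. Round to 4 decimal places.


MTBF = 3572
MTTR = 9
MTBF + MTTR = 3581
A = 3572 / 3581
A = 0.9975

0.9975


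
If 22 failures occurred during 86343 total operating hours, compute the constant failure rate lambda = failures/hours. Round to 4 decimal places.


failures = 22
total_hours = 86343
lambda = 22 / 86343
lambda = 0.0003

0.0003


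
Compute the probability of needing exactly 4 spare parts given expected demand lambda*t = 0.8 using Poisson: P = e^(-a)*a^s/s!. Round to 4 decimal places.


a = 0.8, s = 4
e^(-a) = e^(-0.8) = 0.4493
a^s = 0.8^4 = 0.4096
s! = 24
P = 0.4493 * 0.4096 / 24
P = 0.0077

0.0077


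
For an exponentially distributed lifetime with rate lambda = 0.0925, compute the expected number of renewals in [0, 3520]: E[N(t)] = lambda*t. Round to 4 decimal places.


lambda = 0.0925
t = 3520
E[N(t)] = lambda * t
E[N(t)] = 0.0925 * 3520
E[N(t)] = 325.6

325.6


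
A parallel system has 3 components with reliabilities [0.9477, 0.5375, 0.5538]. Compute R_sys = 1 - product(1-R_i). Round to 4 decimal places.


Components: [0.9477, 0.5375, 0.5538]
(1 - 0.9477) = 0.0523, running product = 0.0523
(1 - 0.5375) = 0.4625, running product = 0.0242
(1 - 0.5538) = 0.4462, running product = 0.0108
Product of (1-R_i) = 0.0108
R_sys = 1 - 0.0108 = 0.9892

0.9892


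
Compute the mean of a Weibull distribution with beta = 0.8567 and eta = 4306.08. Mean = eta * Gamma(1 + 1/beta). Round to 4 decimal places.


beta = 0.8567, eta = 4306.08
1/beta = 1.1673
1 + 1/beta = 2.1673
Gamma(2.1673) = 1.0827
Mean = 4306.08 * 1.0827
Mean = 4662.1157

4662.1157


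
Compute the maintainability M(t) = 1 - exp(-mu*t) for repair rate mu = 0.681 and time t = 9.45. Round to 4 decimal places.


mu = 0.681, t = 9.45
mu * t = 0.681 * 9.45 = 6.4355
exp(-6.4355) = 0.0016
M(t) = 1 - 0.0016
M(t) = 0.9984

0.9984


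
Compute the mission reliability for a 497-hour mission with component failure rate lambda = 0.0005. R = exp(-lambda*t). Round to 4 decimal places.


lambda = 0.0005
mission_time = 497
lambda * t = 0.0005 * 497 = 0.2485
R = exp(-0.2485)
R = 0.78

0.78


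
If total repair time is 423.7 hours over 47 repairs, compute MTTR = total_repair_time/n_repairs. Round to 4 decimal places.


total_repair_time = 423.7
n_repairs = 47
MTTR = 423.7 / 47
MTTR = 9.0149

9.0149


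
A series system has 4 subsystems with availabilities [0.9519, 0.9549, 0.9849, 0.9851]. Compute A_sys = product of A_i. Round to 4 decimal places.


Subsystems: [0.9519, 0.9549, 0.9849, 0.9851]
After subsystem 1 (A=0.9519): product = 0.9519
After subsystem 2 (A=0.9549): product = 0.909
After subsystem 3 (A=0.9849): product = 0.8952
After subsystem 4 (A=0.9851): product = 0.8819
A_sys = 0.8819

0.8819


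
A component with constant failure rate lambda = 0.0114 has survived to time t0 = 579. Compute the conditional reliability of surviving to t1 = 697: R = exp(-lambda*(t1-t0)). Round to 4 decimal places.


lambda = 0.0114
t0 = 579, t1 = 697
t1 - t0 = 118
lambda * (t1-t0) = 0.0114 * 118 = 1.3452
R = exp(-1.3452)
R = 0.2605

0.2605


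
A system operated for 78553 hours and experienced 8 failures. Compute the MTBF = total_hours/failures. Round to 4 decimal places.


total_hours = 78553
failures = 8
MTBF = 78553 / 8
MTBF = 9819.125

9819.125


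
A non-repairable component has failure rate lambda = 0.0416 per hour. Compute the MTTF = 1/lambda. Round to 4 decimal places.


lambda = 0.0416
MTTF = 1 / 0.0416
MTTF = 24.0385

24.0385


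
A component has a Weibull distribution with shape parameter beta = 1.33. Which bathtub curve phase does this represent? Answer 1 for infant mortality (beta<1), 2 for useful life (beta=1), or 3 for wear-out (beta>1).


beta = 1.33
Compare beta to 1:
beta < 1 => infant mortality (phase 1)
beta = 1 => useful life (phase 2)
beta > 1 => wear-out (phase 3)
Since beta = 1.33, this is wear-out (increasing failure rate)
Phase = 3

3


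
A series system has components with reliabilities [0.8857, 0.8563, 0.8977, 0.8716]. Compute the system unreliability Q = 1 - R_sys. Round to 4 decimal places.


Components: [0.8857, 0.8563, 0.8977, 0.8716]
After component 1: product = 0.8857
After component 2: product = 0.7584
After component 3: product = 0.6808
After component 4: product = 0.5934
R_sys = 0.5934
Q = 1 - 0.5934 = 0.4066

0.4066


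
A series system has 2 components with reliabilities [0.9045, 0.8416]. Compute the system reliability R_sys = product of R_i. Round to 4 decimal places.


Components: [0.9045, 0.8416]
After component 1 (R=0.9045): product = 0.9045
After component 2 (R=0.8416): product = 0.7612
R_sys = 0.7612

0.7612


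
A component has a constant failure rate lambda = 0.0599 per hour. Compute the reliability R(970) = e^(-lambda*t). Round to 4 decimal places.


lambda = 0.0599
t = 970
lambda * t = 58.103
R(t) = e^(-58.103)
R(t) = 0.0

0.0


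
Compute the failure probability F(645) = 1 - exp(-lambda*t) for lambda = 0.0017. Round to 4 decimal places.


lambda = 0.0017, t = 645
lambda * t = 1.0965
exp(-1.0965) = 0.334
F(t) = 1 - 0.334
F(t) = 0.666

0.666


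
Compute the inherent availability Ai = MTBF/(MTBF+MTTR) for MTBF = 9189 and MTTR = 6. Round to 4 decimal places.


MTBF = 9189
MTTR = 6
MTBF + MTTR = 9195
Ai = 9189 / 9195
Ai = 0.9993

0.9993


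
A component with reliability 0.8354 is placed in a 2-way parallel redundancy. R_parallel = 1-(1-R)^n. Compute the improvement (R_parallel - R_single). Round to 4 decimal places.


R_single = 0.8354, n = 2
1 - R_single = 0.1646
(1 - R_single)^n = 0.1646^2 = 0.0271
R_parallel = 1 - 0.0271 = 0.9729
Improvement = 0.9729 - 0.8354
Improvement = 0.1375

0.1375


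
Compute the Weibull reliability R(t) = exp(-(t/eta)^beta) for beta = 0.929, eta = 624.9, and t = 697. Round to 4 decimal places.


beta = 0.929, eta = 624.9, t = 697
t/eta = 697 / 624.9 = 1.1154
(t/eta)^beta = 1.1154^0.929 = 1.1068
R(t) = exp(-1.1068)
R(t) = 0.3306

0.3306


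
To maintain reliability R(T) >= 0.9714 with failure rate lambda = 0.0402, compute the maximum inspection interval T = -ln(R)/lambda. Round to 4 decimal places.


R_target = 0.9714
lambda = 0.0402
-ln(0.9714) = 0.029
T = 0.029 / 0.0402
T = 0.7218

0.7218


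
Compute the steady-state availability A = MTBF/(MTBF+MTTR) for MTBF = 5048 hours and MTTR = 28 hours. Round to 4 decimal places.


MTBF = 5048
MTTR = 28
MTBF + MTTR = 5076
A = 5048 / 5076
A = 0.9945

0.9945


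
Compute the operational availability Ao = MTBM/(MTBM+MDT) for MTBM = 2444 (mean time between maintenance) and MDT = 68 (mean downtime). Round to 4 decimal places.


MTBM = 2444
MDT = 68
MTBM + MDT = 2512
Ao = 2444 / 2512
Ao = 0.9729

0.9729


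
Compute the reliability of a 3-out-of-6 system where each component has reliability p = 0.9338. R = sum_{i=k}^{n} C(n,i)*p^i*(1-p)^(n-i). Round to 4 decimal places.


k = 3, n = 6, p = 0.9338
i=3: C(6,3)=20 * 0.9338^3 * 0.0662^3 = 0.0047
i=4: C(6,4)=15 * 0.9338^4 * 0.0662^2 = 0.05
i=5: C(6,5)=6 * 0.9338^5 * 0.0662^1 = 0.282
i=6: C(6,6)=1 * 0.9338^6 * 0.0662^0 = 0.663
R = sum of terms = 0.9997

0.9997


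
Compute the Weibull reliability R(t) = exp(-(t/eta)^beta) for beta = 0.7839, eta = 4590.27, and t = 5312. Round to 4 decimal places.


beta = 0.7839, eta = 4590.27, t = 5312
t/eta = 5312 / 4590.27 = 1.1572
(t/eta)^beta = 1.1572^0.7839 = 1.1213
R(t) = exp(-1.1213)
R(t) = 0.3259

0.3259


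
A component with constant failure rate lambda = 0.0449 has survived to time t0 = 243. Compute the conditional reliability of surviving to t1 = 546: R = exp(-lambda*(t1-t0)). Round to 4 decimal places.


lambda = 0.0449
t0 = 243, t1 = 546
t1 - t0 = 303
lambda * (t1-t0) = 0.0449 * 303 = 13.6047
R = exp(-13.6047)
R = 0.0

0.0


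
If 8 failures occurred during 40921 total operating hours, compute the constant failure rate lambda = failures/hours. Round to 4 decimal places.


failures = 8
total_hours = 40921
lambda = 8 / 40921
lambda = 0.0002

0.0002


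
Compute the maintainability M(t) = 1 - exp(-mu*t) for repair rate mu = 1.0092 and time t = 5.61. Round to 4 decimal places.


mu = 1.0092, t = 5.61
mu * t = 1.0092 * 5.61 = 5.6616
exp(-5.6616) = 0.0035
M(t) = 1 - 0.0035
M(t) = 0.9965

0.9965


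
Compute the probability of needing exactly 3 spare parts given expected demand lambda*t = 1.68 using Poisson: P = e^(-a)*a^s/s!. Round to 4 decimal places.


a = 1.68, s = 3
e^(-a) = e^(-1.68) = 0.1864
a^s = 1.68^3 = 4.7416
s! = 6
P = 0.1864 * 4.7416 / 6
P = 0.1473

0.1473


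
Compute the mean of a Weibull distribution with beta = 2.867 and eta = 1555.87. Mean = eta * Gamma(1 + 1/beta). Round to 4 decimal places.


beta = 2.867, eta = 1555.87
1/beta = 0.3488
1 + 1/beta = 1.3488
Gamma(1.3488) = 0.8913
Mean = 1555.87 * 0.8913
Mean = 1386.707

1386.707


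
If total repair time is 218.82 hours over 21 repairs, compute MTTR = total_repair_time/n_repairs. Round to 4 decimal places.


total_repair_time = 218.82
n_repairs = 21
MTTR = 218.82 / 21
MTTR = 10.42

10.42


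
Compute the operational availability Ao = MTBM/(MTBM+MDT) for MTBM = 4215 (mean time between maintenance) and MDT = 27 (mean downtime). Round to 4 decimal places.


MTBM = 4215
MDT = 27
MTBM + MDT = 4242
Ao = 4215 / 4242
Ao = 0.9936

0.9936


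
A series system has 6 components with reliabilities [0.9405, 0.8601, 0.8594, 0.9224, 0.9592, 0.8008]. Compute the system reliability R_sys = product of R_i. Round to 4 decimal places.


Components: [0.9405, 0.8601, 0.8594, 0.9224, 0.9592, 0.8008]
After component 1 (R=0.9405): product = 0.9405
After component 2 (R=0.8601): product = 0.8089
After component 3 (R=0.8594): product = 0.6952
After component 4 (R=0.9224): product = 0.6412
After component 5 (R=0.9592): product = 0.6151
After component 6 (R=0.8008): product = 0.4926
R_sys = 0.4926

0.4926


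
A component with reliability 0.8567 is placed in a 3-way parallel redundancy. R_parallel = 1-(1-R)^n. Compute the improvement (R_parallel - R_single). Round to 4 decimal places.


R_single = 0.8567, n = 3
1 - R_single = 0.1433
(1 - R_single)^n = 0.1433^3 = 0.0029
R_parallel = 1 - 0.0029 = 0.9971
Improvement = 0.9971 - 0.8567
Improvement = 0.1404

0.1404


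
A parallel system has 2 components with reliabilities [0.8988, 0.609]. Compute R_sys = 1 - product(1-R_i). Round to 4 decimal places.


Components: [0.8988, 0.609]
(1 - 0.8988) = 0.1012, running product = 0.1012
(1 - 0.609) = 0.391, running product = 0.0396
Product of (1-R_i) = 0.0396
R_sys = 1 - 0.0396 = 0.9604

0.9604


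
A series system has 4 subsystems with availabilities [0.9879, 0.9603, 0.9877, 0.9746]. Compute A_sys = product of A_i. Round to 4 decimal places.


Subsystems: [0.9879, 0.9603, 0.9877, 0.9746]
After subsystem 1 (A=0.9879): product = 0.9879
After subsystem 2 (A=0.9603): product = 0.9487
After subsystem 3 (A=0.9877): product = 0.937
After subsystem 4 (A=0.9746): product = 0.9132
A_sys = 0.9132

0.9132


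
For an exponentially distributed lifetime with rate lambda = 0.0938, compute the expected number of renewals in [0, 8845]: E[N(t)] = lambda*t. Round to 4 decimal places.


lambda = 0.0938
t = 8845
E[N(t)] = lambda * t
E[N(t)] = 0.0938 * 8845
E[N(t)] = 829.661

829.661


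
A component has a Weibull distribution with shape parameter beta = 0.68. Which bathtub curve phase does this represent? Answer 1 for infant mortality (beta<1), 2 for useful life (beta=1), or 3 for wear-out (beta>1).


beta = 0.68
Compare beta to 1:
beta < 1 => infant mortality (phase 1)
beta = 1 => useful life (phase 2)
beta > 1 => wear-out (phase 3)
Since beta = 0.68, this is infant mortality (decreasing failure rate)
Phase = 1

1


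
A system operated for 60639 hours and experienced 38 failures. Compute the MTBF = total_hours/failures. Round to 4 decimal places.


total_hours = 60639
failures = 38
MTBF = 60639 / 38
MTBF = 1595.7632

1595.7632


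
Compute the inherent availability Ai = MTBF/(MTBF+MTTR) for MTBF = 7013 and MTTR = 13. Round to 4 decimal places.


MTBF = 7013
MTTR = 13
MTBF + MTTR = 7026
Ai = 7013 / 7026
Ai = 0.9981

0.9981


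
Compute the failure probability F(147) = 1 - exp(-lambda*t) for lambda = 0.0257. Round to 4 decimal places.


lambda = 0.0257, t = 147
lambda * t = 3.7779
exp(-3.7779) = 0.0229
F(t) = 1 - 0.0229
F(t) = 0.9771

0.9771


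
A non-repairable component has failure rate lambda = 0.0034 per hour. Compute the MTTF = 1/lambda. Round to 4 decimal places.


lambda = 0.0034
MTTF = 1 / 0.0034
MTTF = 294.1176

294.1176


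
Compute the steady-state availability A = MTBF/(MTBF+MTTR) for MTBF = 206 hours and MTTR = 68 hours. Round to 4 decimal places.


MTBF = 206
MTTR = 68
MTBF + MTTR = 274
A = 206 / 274
A = 0.7518

0.7518


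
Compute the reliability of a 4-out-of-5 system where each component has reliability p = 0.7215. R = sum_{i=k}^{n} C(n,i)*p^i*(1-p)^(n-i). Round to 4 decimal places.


k = 4, n = 5, p = 0.7215
i=4: C(5,4)=5 * 0.7215^4 * 0.2785^1 = 0.3773
i=5: C(5,5)=1 * 0.7215^5 * 0.2785^0 = 0.1955
R = sum of terms = 0.5729

0.5729


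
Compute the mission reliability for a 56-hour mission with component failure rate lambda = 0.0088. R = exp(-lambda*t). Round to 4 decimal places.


lambda = 0.0088
mission_time = 56
lambda * t = 0.0088 * 56 = 0.4928
R = exp(-0.4928)
R = 0.6109

0.6109


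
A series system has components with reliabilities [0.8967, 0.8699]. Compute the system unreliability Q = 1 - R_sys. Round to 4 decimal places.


Components: [0.8967, 0.8699]
After component 1: product = 0.8967
After component 2: product = 0.78
R_sys = 0.78
Q = 1 - 0.78 = 0.22

0.22


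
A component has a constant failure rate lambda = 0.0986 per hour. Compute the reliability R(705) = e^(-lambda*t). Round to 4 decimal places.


lambda = 0.0986
t = 705
lambda * t = 69.513
R(t) = e^(-69.513)
R(t) = 0.0

0.0


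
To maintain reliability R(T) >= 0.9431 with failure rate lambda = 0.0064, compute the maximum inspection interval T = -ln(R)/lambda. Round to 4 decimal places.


R_target = 0.9431
lambda = 0.0064
-ln(0.9431) = 0.0586
T = 0.0586 / 0.0064
T = 9.1536

9.1536


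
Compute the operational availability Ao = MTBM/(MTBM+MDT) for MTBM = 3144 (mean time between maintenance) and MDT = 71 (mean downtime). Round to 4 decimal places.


MTBM = 3144
MDT = 71
MTBM + MDT = 3215
Ao = 3144 / 3215
Ao = 0.9779

0.9779


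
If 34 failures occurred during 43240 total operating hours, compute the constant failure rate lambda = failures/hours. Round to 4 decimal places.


failures = 34
total_hours = 43240
lambda = 34 / 43240
lambda = 0.0008

0.0008


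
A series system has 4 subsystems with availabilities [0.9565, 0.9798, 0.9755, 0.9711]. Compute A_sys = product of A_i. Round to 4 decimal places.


Subsystems: [0.9565, 0.9798, 0.9755, 0.9711]
After subsystem 1 (A=0.9565): product = 0.9565
After subsystem 2 (A=0.9798): product = 0.9372
After subsystem 3 (A=0.9755): product = 0.9142
After subsystem 4 (A=0.9711): product = 0.8878
A_sys = 0.8878

0.8878
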